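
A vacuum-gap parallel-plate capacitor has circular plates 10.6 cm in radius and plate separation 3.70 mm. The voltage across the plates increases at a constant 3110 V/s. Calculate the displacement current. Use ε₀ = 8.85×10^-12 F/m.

The field between the plates is E = V/d, so dE/dt = (3110)/(3.70×10^-3 m) = 8.405×10^5 V/(m·s).
I_d = ε₀ A (dE/dt) = (8.85×10^-12)(0.03530)(8.405×10^5) = 2.63×10^-7 A.

2.63×10^-7 A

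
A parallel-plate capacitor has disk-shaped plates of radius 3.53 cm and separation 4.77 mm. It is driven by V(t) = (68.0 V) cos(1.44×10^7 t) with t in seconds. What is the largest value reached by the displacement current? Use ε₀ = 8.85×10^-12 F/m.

7.11×10^-3 A

(dE/dt)_max = V₀ω/d = 2.053×10^11 V/(m·s); ω = 1.44×10^7 rad/s.
I_d,max = ε₀ A (dE/dt)_max = (8.85×10^-12)(3.915×10^-3)(2.053×10^11) = 7.11×10^-3 A.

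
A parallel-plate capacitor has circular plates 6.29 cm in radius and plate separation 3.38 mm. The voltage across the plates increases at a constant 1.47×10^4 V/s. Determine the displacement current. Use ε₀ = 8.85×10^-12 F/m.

C = ε₀A/d = (8.85×10^-12)(0.01243)/(3.38×10^-3) = 3.255×10^-11 F.
I_d = C dV/dt = (3.255×10^-11)(1.47×10^4) = 4.78×10^-7 A.

4.78×10^-7 A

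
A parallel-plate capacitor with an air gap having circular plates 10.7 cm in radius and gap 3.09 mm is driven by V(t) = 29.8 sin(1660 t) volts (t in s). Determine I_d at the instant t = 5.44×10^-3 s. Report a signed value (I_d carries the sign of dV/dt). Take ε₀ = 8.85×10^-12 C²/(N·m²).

-4.70×10^-6 A

C = ε₀A/d = (8.85×10^-12)(0.03597)/(3.09×10^-3) = 1.030×10^-10 F. dV/dt = V₀ω·cos(ωt); at ωt = 9.0304 rad this factor is -0.9232.
I_d = C dV/dt = (1.030×10^-10)(29.8)(1660)(-0.9232) = -4.70×10^-6 A.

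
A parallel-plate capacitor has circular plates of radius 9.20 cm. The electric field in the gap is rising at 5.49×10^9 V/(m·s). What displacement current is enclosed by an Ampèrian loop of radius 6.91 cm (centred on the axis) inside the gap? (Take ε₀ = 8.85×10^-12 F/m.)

7.29×10^-4 A

Total displacement current: I_d = ε₀(πR²)(dE/dt) = (8.85×10^-12)(0.02659)(5.49×10^9) = 1.292×10^-3 A.
The field is uniform, so I_d,enc = I_d (r/R)² = (1.292×10^-3)(6.91/9.20)² = 7.29×10^-4 A.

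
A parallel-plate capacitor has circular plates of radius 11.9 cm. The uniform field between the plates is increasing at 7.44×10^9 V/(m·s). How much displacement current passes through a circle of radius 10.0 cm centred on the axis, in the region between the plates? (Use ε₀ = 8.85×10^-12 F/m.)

Total displacement current: I_d = ε₀(πR²)(dE/dt) = (8.85×10^-12)(0.04449)(7.44×10^9) = 2.929×10^-3 A.
Through an area πr² the displacement current is I_d·(πr²/πR²) = I_d (r/R)² = 2.07×10^-3 A.

2.07×10^-3 A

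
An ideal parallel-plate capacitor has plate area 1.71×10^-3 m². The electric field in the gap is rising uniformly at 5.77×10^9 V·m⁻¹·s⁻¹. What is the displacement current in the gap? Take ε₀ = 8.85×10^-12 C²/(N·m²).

8.73×10^-5 A

I_d = ε₀ A (dE/dt) = (8.85×10^-12)(1.71×10^-3 m²)(5.77×10^9) = 8.73×10^-5 A.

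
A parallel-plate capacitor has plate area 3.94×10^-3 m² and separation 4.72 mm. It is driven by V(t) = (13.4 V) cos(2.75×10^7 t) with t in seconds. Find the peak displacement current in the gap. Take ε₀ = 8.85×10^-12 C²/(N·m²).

(dE/dt)_max = V₀ω/d = 7.807×10^10 V/(m·s); ω = 2.75×10^7 rad/s.
I_d,max = ε₀ A (dE/dt)_max = (8.85×10^-12)(3.94×10^-3)(7.807×10^10) = 2.72×10^-3 A.

2.72×10^-3 A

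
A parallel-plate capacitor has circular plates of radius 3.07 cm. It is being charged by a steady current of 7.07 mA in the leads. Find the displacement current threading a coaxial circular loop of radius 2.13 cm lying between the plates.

3.40×10^-3 A

Between the plates the displacement current equals the wire current: I_d = 7.07 mA = 7.07×10^-3 A.
Through an area πr² the displacement current is I_d·(πr²/πR²) = I_d (r/R)² = 3.40×10^-3 A.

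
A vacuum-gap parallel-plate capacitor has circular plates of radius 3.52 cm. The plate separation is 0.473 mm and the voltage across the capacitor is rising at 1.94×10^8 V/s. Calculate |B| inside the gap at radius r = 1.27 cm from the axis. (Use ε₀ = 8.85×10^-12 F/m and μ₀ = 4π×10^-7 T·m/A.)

With E = V/d, dE/dt = 4.101×10^11 V/(m·s) and πR² = 3.893×10^-3 m², giving I_d = ε₀ πR² dE/dt = 0.01413 A.
For r < R the Ampère–Maxwell law gives B(2πr) = μ₀ I_d (r²/R²), so B = μ₀ I_d r/(2πR²) = (4π×10^-7)(0.01413)(0.0127)/(2π·0.0352²) = 2.90×10^-8 T.

2.90×10^-8 T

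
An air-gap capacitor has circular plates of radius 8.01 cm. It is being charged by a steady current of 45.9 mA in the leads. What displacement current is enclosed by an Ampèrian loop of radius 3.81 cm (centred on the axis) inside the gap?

0.0104 A

Between the plates the displacement current equals the wire current: I_d = 45.9 mA = 0.0459 A.
The field is uniform, so I_d,enc = I_d (r/R)² = (0.0459)(3.81/8.01)² = 0.0104 A.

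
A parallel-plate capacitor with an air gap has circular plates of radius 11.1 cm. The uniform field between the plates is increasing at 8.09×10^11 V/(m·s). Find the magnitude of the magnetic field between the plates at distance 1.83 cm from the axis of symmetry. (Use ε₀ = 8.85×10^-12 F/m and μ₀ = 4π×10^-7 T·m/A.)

Through the whole plate area (πR² = 0.03871 m²), I_d = ε₀ πR² dE/dt = 0.2772 A.
For r < R the Ampère–Maxwell law gives B(2πr) = μ₀ I_d (r²/R²), so B = μ₀ I_d r/(2πR²) = (4π×10^-7)(0.2772)(0.0183)/(2π·0.111²) = 8.23×10^-8 T.

8.23×10^-8 T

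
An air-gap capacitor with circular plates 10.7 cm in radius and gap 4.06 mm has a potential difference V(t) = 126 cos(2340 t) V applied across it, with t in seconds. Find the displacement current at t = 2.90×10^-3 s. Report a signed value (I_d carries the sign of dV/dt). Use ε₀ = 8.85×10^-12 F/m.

C = ε₀A/d = (8.85×10^-12)(0.03597)/(4.06×10^-3) = 7.841×10^-11 F. dV/dt = V₀ω·−sin(ωt); at ωt = 6.786 rad this factor is -0.4819.
I_d = C dV/dt = (7.841×10^-11)(126)(2340)(-0.4819) = -1.11×10^-5 A.

-1.11×10^-5 A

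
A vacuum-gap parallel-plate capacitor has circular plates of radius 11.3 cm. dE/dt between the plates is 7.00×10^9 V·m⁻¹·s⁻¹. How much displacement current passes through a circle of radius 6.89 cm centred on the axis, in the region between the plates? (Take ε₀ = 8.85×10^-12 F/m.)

9.24×10^-4 A

Through the whole plate area (πR² = 0.04011 m²), I_d = ε₀ πR² dE/dt = 2.485×10^-3 A.
The field is uniform, so I_d,enc = I_d (r/R)² = (2.485×10^-3)(6.89/11.3)² = 9.24×10^-4 A.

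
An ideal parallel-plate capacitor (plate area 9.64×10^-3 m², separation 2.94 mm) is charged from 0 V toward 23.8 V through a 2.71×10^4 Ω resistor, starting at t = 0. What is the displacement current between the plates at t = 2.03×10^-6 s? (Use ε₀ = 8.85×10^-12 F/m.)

With C = ε₀A/d = (8.85×10^-12)(9.64×10^-3)/(2.94×10^-3) = 2.902×10^-11 F, the time constant is τ = RC = 7.864×10^-7 s, so t/τ = 2.581 and e^(−t/τ) = 0.07570.
I_d = I_cond = (V₀/R) e^(−t/τ) = (8.782×10^-4)(0.07570) = 6.65×10^-5 A.

6.65×10^-5 A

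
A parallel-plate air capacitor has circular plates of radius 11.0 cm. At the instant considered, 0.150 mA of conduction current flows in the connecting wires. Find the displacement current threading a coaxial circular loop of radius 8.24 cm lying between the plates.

By continuity the displacement current in the gap matches the conduction current: I_d = 1.50×10^-4 A.
The field is uniform, so I_d,enc = I_d (r/R)² = (1.50×10^-4)(8.24/11.0)² = 8.42×10^-5 A.

8.42×10^-5 A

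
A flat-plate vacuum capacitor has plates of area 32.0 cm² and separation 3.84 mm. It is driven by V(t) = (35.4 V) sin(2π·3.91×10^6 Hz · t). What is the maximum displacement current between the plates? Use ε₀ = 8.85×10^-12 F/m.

C = ε₀A/d = (8.85×10^-12)(3.20×10^-3)/(3.84×10^-3) = 7.375×10^-12 F; ω = 2πf = 2.457×10^7 rad/s.
I_d = C dV/dt, so |I_d|_max = C V₀ ω = (7.375×10^-12)(35.4)(2.457×10^7) = 6.41×10^-3 A.

6.41×10^-3 A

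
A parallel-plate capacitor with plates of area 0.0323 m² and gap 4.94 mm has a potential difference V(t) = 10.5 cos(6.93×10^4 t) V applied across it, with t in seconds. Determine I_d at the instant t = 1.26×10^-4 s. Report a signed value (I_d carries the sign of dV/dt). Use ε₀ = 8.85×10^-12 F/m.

-2.69×10^-5 A

dE/dt = (V₀ω/d)·−sin(ωt) with ωt = 8.7318 rad: (10.5)(6.93×10^4)(-0.6388)/(4.94×10^-3) = -9.409×10^7 V/(m·s).
I_d = ε₀ A dE/dt = (8.85×10^-12)(0.0323)(-9.409×10^7) = -2.69×10^-5 A.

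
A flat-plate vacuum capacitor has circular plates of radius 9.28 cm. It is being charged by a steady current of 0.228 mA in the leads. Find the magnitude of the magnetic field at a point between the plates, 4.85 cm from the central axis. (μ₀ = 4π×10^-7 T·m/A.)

2.57×10^-10 T

No conduction current crosses the gap, so I_d there equals the 2.28×10^-4 A in the leads.
For r < R the Ampère–Maxwell law gives B(2πr) = μ₀ I_d (r²/R²), so B = μ₀ I_d r/(2πR²) = (4π×10^-7)(2.28×10^-4)(0.0485)/(2π·0.0928²) = 2.57×10^-10 T.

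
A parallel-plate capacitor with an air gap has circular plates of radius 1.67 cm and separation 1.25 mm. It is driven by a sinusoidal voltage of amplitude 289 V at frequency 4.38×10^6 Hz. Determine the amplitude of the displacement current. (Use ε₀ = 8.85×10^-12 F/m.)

0.0493 A

C = ε₀A/d = (8.85×10^-12)(8.762×10^-4)/(1.25×10^-3) = 6.203×10^-12 F; ω = 2πf = 2.752×10^7 rad/s.
I_d = C dV/dt, so |I_d|_max = C V₀ ω = (6.203×10^-12)(289)(2.752×10^7) = 0.0493 A.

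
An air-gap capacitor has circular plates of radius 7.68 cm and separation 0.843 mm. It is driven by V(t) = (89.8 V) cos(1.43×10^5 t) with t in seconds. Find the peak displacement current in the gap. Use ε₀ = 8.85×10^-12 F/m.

The displacement current equals the conduction current C dV/dt, which peaks at C V₀ ω.
With C = ε₀A/d = (8.85×10^-12)(0.01853)/(8.43×10^-4) = 1.945×10^-10 F and ω = 1.43×10^5 rad/s, I_d,max = (1.945×10^-10)(89.8)(1.43×10^5) = 2.50×10^-3 A.

2.50×10^-3 A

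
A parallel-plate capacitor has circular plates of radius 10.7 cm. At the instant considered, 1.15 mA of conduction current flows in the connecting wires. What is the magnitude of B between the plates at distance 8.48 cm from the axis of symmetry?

1.70×10^-9 T

No conduction current crosses the gap, so I_d there equals the 1.15×10^-3 A in the leads.
For r < R the Ampère–Maxwell law gives B(2πr) = μ₀ I_d (r²/R²), so B = μ₀ I_d r/(2πR²) = (4π×10^-7)(1.15×10^-3)(0.0848)/(2π·0.107²) = 1.70×10^-9 T.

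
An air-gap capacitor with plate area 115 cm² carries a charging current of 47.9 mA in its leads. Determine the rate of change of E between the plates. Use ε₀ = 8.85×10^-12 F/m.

4.71×10^11 V/(m·s)

The displacement current between the plates equals the conduction current, I_d = 47.9 mA.
Inverting I_d = ε₀ A dE/dt gives dE/dt = 0.0479 / (8.85×10^-12 · 0.0115) = 4.71×10^11 V/(m·s).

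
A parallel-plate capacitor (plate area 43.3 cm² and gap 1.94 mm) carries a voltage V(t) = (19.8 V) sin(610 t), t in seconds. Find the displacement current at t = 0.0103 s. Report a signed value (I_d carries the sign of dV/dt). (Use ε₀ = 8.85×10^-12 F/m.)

dE/dt = (V₀ω/d)·cos(ωt) with ωt = 6.283 rad: (19.8)(610)(1.000)/(1.94×10^-3) = 6.226×10^6 V/(m·s).
I_d = ε₀ A dE/dt = (8.85×10^-12)(4.33×10^-3)(6.226×10^6) = 2.39×10^-7 A.

2.39×10^-7 A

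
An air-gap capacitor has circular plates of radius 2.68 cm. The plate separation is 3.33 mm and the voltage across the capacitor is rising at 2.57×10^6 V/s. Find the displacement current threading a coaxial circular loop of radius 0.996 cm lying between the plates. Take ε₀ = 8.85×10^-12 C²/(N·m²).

2.13×10^-6 A

With E = V/d, dE/dt = 7.718×10^8 V/(m·s) and πR² = 2.256×10^-3 m², giving I_d = ε₀ πR² dE/dt = 1.541×10^-5 A.
Since J_d is uniform, the enclosed fraction is (r/R)² = 0.1381, giving I_d,enc = 2.13×10^-6 A.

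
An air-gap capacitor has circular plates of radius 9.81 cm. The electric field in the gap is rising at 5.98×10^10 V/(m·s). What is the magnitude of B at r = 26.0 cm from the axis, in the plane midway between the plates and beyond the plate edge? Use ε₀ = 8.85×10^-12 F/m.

Total displacement current: I_d = ε₀(πR²)(dE/dt) = (8.85×10^-12)(0.03023)(5.98×10^10) = 0.01600 A.
With r > R the enclosed displacement current is the full I_d; B = μ₀ I_d / (2πr) = 1.23×10^-8 T.

1.23×10^-8 T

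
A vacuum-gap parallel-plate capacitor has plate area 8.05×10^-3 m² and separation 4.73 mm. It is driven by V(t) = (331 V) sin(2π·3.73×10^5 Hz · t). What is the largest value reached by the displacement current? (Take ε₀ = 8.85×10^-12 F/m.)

The displacement current equals the conduction current C dV/dt, which peaks at C V₀ ω.
With C = ε₀A/d = (8.85×10^-12)(8.05×10^-3)/(4.73×10^-3) = 1.506×10^-11 F and ω = 2πf = 2.344×10^6 rad/s, I_d,max = (1.506×10^-11)(331)(2.344×10^6) = 0.0117 A.

0.0117 A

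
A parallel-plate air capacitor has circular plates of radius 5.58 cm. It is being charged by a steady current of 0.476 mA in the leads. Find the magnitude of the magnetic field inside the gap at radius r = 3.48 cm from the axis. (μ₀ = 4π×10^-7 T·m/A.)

1.06×10^-9 T

Between the plates the displacement current equals the wire current: I_d = 0.476 mA = 4.76×10^-4 A.
For r < R the Ampère–Maxwell law gives B(2πr) = μ₀ I_d (r²/R²), so B = μ₀ I_d r/(2πR²) = (4π×10^-7)(4.76×10^-4)(0.0348)/(2π·0.0558²) = 1.06×10^-9 T.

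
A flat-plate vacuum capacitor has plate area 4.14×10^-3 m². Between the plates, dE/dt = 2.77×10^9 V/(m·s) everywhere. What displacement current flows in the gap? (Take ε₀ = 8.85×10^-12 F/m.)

The displacement current is ε₀ times dΦ_E/dt = ε₀ A dE/dt = (8.85×10^-12)(4.14×10^-3)(2.77×10^9) = 1.01×10^-4 A.

1.01×10^-4 A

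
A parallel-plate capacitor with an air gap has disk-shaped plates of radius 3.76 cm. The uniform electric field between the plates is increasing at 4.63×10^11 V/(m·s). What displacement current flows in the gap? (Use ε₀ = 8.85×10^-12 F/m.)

I_d = ε₀ A (dE/dt) = (8.85×10^-12)(4.441×10^-3 m²)(4.63×10^11) = 0.0182 A.

0.0182 A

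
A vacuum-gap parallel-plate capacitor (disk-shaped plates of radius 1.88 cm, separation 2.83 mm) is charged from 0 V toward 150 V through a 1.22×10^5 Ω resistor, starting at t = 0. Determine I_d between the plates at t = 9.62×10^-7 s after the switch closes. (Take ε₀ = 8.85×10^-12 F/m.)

1.27×10^-4 A

C = ε₀A/d = (8.85×10^-12)(1.110×10^-3)/(2.83×10^-3) = 3.471×10^-12 F and τ = RC = 4.235×10^-7 s. I_d in the gap equals the RC charging current.
I_d(t) = (V₀/R) e^(−t/τ) = 1.230×10^-3 · e^(−2.272) = 1.27×10^-4 A.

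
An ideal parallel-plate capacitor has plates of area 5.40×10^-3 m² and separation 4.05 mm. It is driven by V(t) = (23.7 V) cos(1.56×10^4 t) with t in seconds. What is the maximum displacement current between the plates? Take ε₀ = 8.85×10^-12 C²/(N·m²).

The displacement current equals the conduction current C dV/dt, which peaks at C V₀ ω.
With C = ε₀A/d = (8.85×10^-12)(5.40×10^-3)/(4.05×10^-3) = 1.180×10^-11 F and ω = 1.56×10^4 rad/s, I_d,max = (1.180×10^-11)(23.7)(1.56×10^4) = 4.36×10^-6 A.

4.36×10^-6 A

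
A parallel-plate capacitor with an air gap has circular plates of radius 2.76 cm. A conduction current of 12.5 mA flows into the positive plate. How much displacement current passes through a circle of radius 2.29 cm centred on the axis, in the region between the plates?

8.61×10^-3 A

No conduction current crosses the gap, so I_d there equals the 0.0125 A in the leads.
Through an area πr² the displacement current is I_d·(πr²/πR²) = I_d (r/R)² = 8.61×10^-3 A.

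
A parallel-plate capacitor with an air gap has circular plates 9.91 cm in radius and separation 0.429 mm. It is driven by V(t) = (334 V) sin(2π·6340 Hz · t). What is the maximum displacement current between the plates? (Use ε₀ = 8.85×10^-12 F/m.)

8.47×10^-3 A

C = ε₀A/d = (8.85×10^-12)(0.03085)/(4.29×10^-4) = 6.364×10^-10 F; ω = 2πf = 3.984×10^4 rad/s.
I_d = C dV/dt, so |I_d|_max = C V₀ ω = (6.364×10^-10)(334)(3.984×10^4) = 8.47×10^-3 A.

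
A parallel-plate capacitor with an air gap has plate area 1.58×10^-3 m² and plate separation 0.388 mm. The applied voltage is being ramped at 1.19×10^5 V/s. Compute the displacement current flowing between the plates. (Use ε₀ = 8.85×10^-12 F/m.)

The field between the plates is E = V/d, so dE/dt = (1.19×10^5)/(3.88×10^-4 m) = 3.067×10^8 V/(m·s).
I_d = ε₀ A (dE/dt) = (8.85×10^-12)(1.58×10^-3)(3.067×10^8) = 4.29×10^-6 A.

4.29×10^-6 A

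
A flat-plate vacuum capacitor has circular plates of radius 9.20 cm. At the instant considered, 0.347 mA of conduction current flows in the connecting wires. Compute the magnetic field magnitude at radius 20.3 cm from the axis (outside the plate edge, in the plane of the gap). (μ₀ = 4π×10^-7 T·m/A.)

3.42×10^-10 T

By continuity the displacement current in the gap matches the conduction current: I_d = 3.47×10^-4 A.
For r ≥ R the full I_d is enclosed: B = μ₀ I_d/(2πr) = (4π×10^-7)(3.47×10^-4)/(2π·0.203) = 3.42×10^-10 T.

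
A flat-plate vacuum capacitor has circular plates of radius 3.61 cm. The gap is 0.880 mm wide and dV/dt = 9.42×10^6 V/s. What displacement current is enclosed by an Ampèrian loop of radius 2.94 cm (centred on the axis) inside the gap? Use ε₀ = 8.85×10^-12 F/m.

2.57×10^-4 A

With E = V/d, dE/dt = 1.070×10^10 V/(m·s) and πR² = 4.094×10^-3 m², giving I_d = ε₀ πR² dE/dt = 3.877×10^-4 A.
The field is uniform, so I_d,enc = I_d (r/R)² = (3.877×10^-4)(2.94/3.61)² = 2.57×10^-4 A.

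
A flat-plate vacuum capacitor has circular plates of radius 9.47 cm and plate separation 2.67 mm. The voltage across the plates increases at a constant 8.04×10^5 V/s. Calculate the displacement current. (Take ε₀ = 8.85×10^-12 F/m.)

C = ε₀A/d = (8.85×10^-12)(0.02817)/(2.67×10^-3) = 9.337×10^-11 F.
I_d = C dV/dt = (9.337×10^-11)(8.04×10^5) = 7.51×10^-5 A.

7.51×10^-5 A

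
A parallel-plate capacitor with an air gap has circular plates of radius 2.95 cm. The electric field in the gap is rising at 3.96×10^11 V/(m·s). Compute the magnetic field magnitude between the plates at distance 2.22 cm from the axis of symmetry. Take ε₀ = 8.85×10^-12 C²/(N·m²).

Through the whole plate area (πR² = 2.734×10^-3 m²), I_d = ε₀ πR² dE/dt = 9.582×10^-3 A.
∮B·dl = μ₀ I_d,enc with I_d,enc = I_d r²/R² = 5.426×10^-3 A; so B = μ₀ I_d,enc/(2πr) = 4.89×10^-8 T.

4.89×10^-8 T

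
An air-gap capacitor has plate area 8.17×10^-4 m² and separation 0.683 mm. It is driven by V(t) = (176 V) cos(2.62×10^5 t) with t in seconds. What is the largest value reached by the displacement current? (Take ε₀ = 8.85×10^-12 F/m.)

(dE/dt)_max = V₀ω/d = 6.751×10^10 V/(m·s); ω = 2.62×10^5 rad/s.
I_d,max = ε₀ A (dE/dt)_max = (8.85×10^-12)(8.17×10^-4)(6.751×10^10) = 4.88×10^-4 A.

4.88×10^-4 A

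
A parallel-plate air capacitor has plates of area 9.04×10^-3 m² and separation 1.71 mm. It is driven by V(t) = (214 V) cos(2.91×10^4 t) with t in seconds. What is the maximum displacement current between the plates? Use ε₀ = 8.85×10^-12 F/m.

2.91×10^-4 A

The displacement current equals the conduction current C dV/dt, which peaks at C V₀ ω.
With C = ε₀A/d = (8.85×10^-12)(9.04×10^-3)/(1.71×10^-3) = 4.679×10^-11 F and ω = 2.91×10^4 rad/s, I_d,max = (4.679×10^-11)(214)(2.91×10^4) = 2.91×10^-4 A.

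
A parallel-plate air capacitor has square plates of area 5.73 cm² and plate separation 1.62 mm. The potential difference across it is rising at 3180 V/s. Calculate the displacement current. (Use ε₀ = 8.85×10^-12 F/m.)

The displacement current equals the charging current C dV/dt. With C = ε₀A/d = (8.85×10^-12)(5.73×10^-4)/(1.62×10^-3) = 3.130×10^-12 F, I_d = (3.130×10^-12)(3180) = 9.95×10^-9 A.

9.95×10^-9 A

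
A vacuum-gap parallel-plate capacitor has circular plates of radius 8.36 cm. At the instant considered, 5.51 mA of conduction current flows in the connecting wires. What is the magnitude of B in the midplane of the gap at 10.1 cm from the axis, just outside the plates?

No conduction current crosses the gap, so I_d there equals the 5.51×10^-3 A in the leads.
Outside the plates the loop encloses all of I_d, so B·2πr = μ₀ I_d and B = 1.09×10^-8 T.

1.09×10^-8 T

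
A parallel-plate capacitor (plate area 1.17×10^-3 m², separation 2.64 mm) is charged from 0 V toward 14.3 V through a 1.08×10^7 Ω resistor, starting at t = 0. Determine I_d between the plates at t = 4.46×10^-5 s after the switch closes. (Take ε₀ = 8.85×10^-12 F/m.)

4.62×10^-7 A

With C = ε₀A/d = (8.85×10^-12)(1.17×10^-3)/(2.64×10^-3) = 3.922×10^-12 F, the time constant is τ = RC = 4.236×10^-5 s, so t/τ = 1.053 and e^(−t/τ) = 0.3489.
I_d = I_cond = (V₀/R) e^(−t/τ) = (1.324×10^-6)(0.3489) = 4.62×10^-7 A.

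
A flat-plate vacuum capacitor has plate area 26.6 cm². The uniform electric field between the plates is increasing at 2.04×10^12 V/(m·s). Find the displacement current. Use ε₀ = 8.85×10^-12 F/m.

0.0480 A

I_d = ε₀ A (dE/dt) = (8.85×10^-12)(2.66×10^-3 m²)(2.04×10^12) = 0.0480 A.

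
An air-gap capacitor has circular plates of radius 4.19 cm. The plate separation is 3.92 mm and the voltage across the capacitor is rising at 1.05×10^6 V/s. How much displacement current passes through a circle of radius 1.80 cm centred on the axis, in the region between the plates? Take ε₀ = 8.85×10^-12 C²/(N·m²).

With E = V/d, dE/dt = 2.679×10^8 V/(m·s) and πR² = 5.515×10^-3 m², giving I_d = ε₀ πR² dE/dt = 1.308×10^-5 A.
Through an area πr² the displacement current is I_d·(πr²/πR²) = I_d (r/R)² = 2.41×10^-6 A.

2.41×10^-6 A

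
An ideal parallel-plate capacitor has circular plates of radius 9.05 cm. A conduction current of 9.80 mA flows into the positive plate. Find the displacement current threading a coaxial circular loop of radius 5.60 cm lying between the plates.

By continuity the displacement current in the gap matches the conduction current: I_d = 9.80×10^-3 A.
The field is uniform, so I_d,enc = I_d (r/R)² = (9.80×10^-3)(5.60/9.05)² = 3.75×10^-3 A.

3.75×10^-3 A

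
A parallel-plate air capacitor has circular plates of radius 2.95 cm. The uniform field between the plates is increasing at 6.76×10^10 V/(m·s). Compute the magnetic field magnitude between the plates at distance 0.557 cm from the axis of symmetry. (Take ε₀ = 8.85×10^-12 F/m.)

2.09×10^-9 T

Through the whole plate area (πR² = 2.734×10^-3 m²), I_d = ε₀ πR² dE/dt = 1.636×10^-3 A.
An Ampèrian loop of radius r encloses a fraction (r/R)² of I_d. Then B·2πr = μ₀ I_d (r/R)², giving B = μ₀ I_d r/(2πR²) = 2.09×10^-9 T.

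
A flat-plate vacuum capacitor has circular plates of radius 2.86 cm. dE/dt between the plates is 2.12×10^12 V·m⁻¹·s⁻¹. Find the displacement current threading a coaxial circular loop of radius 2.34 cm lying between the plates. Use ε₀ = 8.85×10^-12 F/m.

0.0323 A

Total displacement current: I_d = ε₀(πR²)(dE/dt) = (8.85×10^-12)(2.570×10^-3)(2.12×10^12) = 0.04822 A.
Since J_d is uniform, the enclosed fraction is (r/R)² = 0.6694, giving I_d,enc = 0.0323 A.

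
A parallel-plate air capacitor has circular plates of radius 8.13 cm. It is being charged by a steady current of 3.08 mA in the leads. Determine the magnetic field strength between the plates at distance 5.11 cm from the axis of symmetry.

By continuity the displacement current in the gap matches the conduction current: I_d = 3.08×10^-3 A.
For r < R the Ampère–Maxwell law gives B(2πr) = μ₀ I_d (r²/R²), so B = μ₀ I_d r/(2πR²) = (4π×10^-7)(3.08×10^-3)(0.0511)/(2π·0.0813²) = 4.76×10^-9 T.

4.76×10^-9 T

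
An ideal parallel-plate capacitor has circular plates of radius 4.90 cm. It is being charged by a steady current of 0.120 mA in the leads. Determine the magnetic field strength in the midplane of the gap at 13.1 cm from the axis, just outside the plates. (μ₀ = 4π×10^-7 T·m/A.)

Between the plates the displacement current equals the wire current: I_d = 0.120 mA = 1.20×10^-4 A.
For r ≥ R the full I_d is enclosed: B = μ₀ I_d/(2πr) = (4π×10^-7)(1.20×10^-4)/(2π·0.131) = 1.83×10^-10 T.

1.83×10^-10 T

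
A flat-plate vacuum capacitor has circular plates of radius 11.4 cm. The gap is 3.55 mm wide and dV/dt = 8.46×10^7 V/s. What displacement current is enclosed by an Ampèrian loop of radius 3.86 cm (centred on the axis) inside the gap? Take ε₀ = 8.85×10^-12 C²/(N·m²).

With E = V/d, dE/dt = 2.383×10^10 V/(m·s) and πR² = 0.04083 m², giving I_d = ε₀ πR² dE/dt = 8.611×10^-3 A.
The field is uniform, so I_d,enc = I_d (r/R)² = (8.611×10^-3)(3.86/11.4)² = 9.87×10^-4 A.

9.87×10^-4 A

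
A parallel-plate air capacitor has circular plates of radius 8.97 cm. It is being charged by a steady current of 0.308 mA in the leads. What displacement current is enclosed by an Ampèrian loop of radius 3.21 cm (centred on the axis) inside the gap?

3.94×10^-5 A

No conduction current crosses the gap, so I_d there equals the 3.08×10^-4 A in the leads.
The field is uniform, so I_d,enc = I_d (r/R)² = (3.08×10^-4)(3.21/8.97)² = 3.94×10^-5 A.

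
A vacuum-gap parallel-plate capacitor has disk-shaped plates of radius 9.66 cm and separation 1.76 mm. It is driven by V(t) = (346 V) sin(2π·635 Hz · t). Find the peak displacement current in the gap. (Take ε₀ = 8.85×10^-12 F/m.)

(dE/dt)_max = V₀ω/d = 7.844×10^8 V/(m·s); ω = 2πf = 3990 rad/s.
I_d,max = ε₀ A (dE/dt)_max = (8.85×10^-12)(0.02932)(7.844×10^8) = 2.04×10^-4 A.

2.04×10^-4 A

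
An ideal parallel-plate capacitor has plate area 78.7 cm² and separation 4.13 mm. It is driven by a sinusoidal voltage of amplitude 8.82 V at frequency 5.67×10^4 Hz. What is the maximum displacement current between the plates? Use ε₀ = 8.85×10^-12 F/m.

The displacement current equals the conduction current C dV/dt, which peaks at C V₀ ω.
With C = ε₀A/d = (8.85×10^-12)(7.87×10^-3)/(4.13×10^-3) = 1.686×10^-11 F and ω = 2πf = 3.563×10^5 rad/s, I_d,max = (1.686×10^-11)(8.82)(3.563×10^5) = 5.30×10^-5 A.

5.30×10^-5 A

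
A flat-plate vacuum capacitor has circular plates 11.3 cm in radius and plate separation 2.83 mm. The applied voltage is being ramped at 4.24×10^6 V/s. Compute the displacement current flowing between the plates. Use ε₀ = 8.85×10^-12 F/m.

5.32×10^-4 A

The field between the plates is E = V/d, so dE/dt = (4.24×10^6)/(2.83×10^-3 m) = 1.498×10^9 V/(m·s).
I_d = ε₀ A (dE/dt) = (8.85×10^-12)(0.04011)(1.498×10^9) = 5.32×10^-4 A.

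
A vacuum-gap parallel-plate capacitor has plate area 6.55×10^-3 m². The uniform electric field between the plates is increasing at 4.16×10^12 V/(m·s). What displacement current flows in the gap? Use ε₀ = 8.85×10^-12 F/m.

I_d = ε₀ A (dE/dt) = (8.85×10^-12)(6.55×10^-3 m²)(4.16×10^12) = 0.241 A.

0.241 A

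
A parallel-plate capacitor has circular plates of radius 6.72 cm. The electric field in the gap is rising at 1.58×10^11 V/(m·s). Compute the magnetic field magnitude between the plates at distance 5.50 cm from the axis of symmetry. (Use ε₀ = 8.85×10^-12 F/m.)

4.83×10^-8 T

Through the whole plate area (πR² = 0.01419 m²), I_d = ε₀ πR² dE/dt = 0.01984 A.
For r < R the Ampère–Maxwell law gives B(2πr) = μ₀ I_d (r²/R²), so B = μ₀ I_d r/(2πR²) = (4π×10^-7)(0.01984)(0.0550)/(2π·0.0672²) = 4.83×10^-8 T.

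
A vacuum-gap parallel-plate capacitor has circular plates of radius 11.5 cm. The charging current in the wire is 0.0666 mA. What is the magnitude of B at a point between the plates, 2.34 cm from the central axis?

2.36×10^-11 T

Between the plates the displacement current equals the wire current: I_d = 0.0666 mA = 6.66×10^-5 A.
For r < R the Ampère–Maxwell law gives B(2πr) = μ₀ I_d (r²/R²), so B = μ₀ I_d r/(2πR²) = (4π×10^-7)(6.66×10^-5)(0.0234)/(2π·0.115²) = 2.36×10^-11 T.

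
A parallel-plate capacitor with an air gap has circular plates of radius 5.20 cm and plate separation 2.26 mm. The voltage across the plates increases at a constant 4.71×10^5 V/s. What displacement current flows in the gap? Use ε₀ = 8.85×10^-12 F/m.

The displacement current equals the charging current C dV/dt. With C = ε₀A/d = (8.85×10^-12)(8.495×10^-3)/(2.26×10^-3) = 3.327×10^-11 F, I_d = (3.327×10^-11)(4.71×10^5) = 1.57×10^-5 A.

1.57×10^-5 A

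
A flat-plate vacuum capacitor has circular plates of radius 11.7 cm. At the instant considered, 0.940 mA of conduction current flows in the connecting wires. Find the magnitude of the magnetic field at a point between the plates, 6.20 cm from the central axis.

No conduction current crosses the gap, so I_d there equals the 9.40×10^-4 A in the leads.
An Ampèrian loop of radius r encloses a fraction (r/R)² of I_d. Then B·2πr = μ₀ I_d (r/R)², giving B = μ₀ I_d r/(2πR²) = 8.51×10^-10 T.

8.51×10^-10 T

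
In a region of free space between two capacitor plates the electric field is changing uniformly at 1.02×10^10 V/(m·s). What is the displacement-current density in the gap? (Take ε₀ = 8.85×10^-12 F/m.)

The displacement-current density is ε₀ ∂E/∂t = (8.85×10^-12)(1.02×10^10) = 0.0903 A/m².

0.0903 A/m²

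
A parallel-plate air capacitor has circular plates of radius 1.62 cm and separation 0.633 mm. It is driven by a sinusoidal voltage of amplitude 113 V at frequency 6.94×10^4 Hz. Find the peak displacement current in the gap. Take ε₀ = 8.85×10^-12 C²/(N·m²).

5.68×10^-4 A

The displacement current equals the conduction current C dV/dt, which peaks at C V₀ ω.
With C = ε₀A/d = (8.85×10^-12)(8.245×10^-4)/(6.33×10^-4) = 1.153×10^-11 F and ω = 2πf = 4.361×10^5 rad/s, I_d,max = (1.153×10^-11)(113)(4.361×10^5) = 5.68×10^-4 A.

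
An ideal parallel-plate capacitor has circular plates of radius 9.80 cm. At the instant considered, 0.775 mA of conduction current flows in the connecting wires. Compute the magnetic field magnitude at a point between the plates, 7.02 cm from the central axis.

By continuity the displacement current in the gap matches the conduction current: I_d = 7.75×10^-4 A.
For r < R the Ampère–Maxwell law gives B(2πr) = μ₀ I_d (r²/R²), so B = μ₀ I_d r/(2πR²) = (4π×10^-7)(7.75×10^-4)(0.0702)/(2π·0.0980²) = 1.13×10^-9 T.

1.13×10^-9 T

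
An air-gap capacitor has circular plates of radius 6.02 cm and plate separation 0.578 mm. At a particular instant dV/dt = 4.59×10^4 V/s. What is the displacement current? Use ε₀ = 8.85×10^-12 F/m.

The field between the plates is E = V/d, so dE/dt = (4.59×10^4)/(5.78×10^-4 m) = 7.941×10^7 V/(m·s).
I_d = ε₀ A (dE/dt) = (8.85×10^-12)(0.01139)(7.941×10^7) = 8.00×10^-6 A.

8.00×10^-6 A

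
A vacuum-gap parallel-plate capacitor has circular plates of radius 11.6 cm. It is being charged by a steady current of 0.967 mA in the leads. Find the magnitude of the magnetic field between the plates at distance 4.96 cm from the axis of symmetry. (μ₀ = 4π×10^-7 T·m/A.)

By continuity the displacement current in the gap matches the conduction current: I_d = 9.67×10^-4 A.
For r < R the Ampère–Maxwell law gives B(2πr) = μ₀ I_d (r²/R²), so B = μ₀ I_d r/(2πR²) = (4π×10^-7)(9.67×10^-4)(0.0496)/(2π·0.116²) = 7.13×10^-10 T.

7.13×10^-10 T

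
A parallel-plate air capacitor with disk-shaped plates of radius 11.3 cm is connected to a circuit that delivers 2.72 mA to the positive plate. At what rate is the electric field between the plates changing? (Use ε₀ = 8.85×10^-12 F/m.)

By continuity, I_d in the gap equals the 2.72 mA flowing in the wire.
Since I_d = ε₀ A dE/dt, dE/dt = I_d/(ε₀A) = (2.72×10^-3)/((8.85×10^-12)(0.04011)) = 7.66×10^9 V/(m·s).

7.66×10^9 V/(m·s)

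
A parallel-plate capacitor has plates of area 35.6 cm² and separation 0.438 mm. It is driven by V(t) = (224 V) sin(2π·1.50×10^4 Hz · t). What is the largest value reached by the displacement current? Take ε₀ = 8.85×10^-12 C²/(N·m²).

The displacement current equals the conduction current C dV/dt, which peaks at C V₀ ω.
With C = ε₀A/d = (8.85×10^-12)(3.56×10^-3)/(4.38×10^-4) = 7.193×10^-11 F and ω = 2πf = 9.425×10^4 rad/s, I_d,max = (7.193×10^-11)(224)(9.425×10^4) = 1.52×10^-3 A.

1.52×10^-3 A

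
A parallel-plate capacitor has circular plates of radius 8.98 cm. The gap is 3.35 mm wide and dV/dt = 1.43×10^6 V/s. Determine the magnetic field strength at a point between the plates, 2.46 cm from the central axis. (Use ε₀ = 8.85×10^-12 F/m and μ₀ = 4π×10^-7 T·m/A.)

5.84×10^-11 T

With E = V/d, dE/dt = 4.269×10^8 V/(m·s) and πR² = 0.02533 m², giving I_d = ε₀ πR² dE/dt = 9.570×10^-5 A.
∮B·dl = μ₀ I_d,enc with I_d,enc = I_d r²/R² = 7.182×10^-6 A; so B = μ₀ I_d,enc/(2πr) = 5.84×10^-11 T.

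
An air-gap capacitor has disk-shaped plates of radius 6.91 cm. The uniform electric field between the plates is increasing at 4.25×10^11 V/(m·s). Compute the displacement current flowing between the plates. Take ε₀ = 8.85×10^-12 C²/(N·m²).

0.0564 A

With a uniform field, Φ_E = EA, so I_d = ε₀ A dE/dt = 0.0564 A.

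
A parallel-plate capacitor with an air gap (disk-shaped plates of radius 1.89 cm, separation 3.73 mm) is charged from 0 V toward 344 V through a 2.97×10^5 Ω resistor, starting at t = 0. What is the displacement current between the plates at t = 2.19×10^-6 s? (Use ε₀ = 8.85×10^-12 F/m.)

7.26×10^-5 A

C = ε₀A/d = (8.85×10^-12)(1.122×10^-3)/(3.73×10^-3) = 2.662×10^-12 F and τ = RC = 7.906×10^-7 s. I_d in the gap equals the RC charging current.
I_d(t) = (V₀/R) e^(−t/τ) = 1.158×10^-3 · e^(−2.770) = 7.26×10^-5 A.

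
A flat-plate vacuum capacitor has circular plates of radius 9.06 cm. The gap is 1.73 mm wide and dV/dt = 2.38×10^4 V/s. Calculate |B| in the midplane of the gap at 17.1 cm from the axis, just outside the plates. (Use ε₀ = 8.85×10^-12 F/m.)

3.67×10^-12 T

I_d = C dV/dt with C = ε₀πR²/d = 1.319×10^-10 F, so I_d = (1.319×10^-10)(2.38×10^4) = 3.139×10^-6 A.
With r > R the enclosed displacement current is the full I_d; B = μ₀ I_d / (2πr) = 3.67×10^-12 T.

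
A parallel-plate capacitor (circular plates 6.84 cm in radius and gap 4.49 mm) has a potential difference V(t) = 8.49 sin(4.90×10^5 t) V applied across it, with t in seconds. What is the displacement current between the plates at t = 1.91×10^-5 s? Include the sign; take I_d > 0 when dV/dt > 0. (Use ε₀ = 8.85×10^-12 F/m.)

-1.20×10^-4 A

dE/dt = (V₀ω/d)·cos(ωt) with ωt = 9.359 rad: (8.49)(4.90×10^5)(-0.9978)/(4.49×10^-3) = -9.245×10^8 V/(m·s).
I_d = ε₀ A dE/dt = (8.85×10^-12)(0.01470)(-9.245×10^8) = -1.20×10^-4 A.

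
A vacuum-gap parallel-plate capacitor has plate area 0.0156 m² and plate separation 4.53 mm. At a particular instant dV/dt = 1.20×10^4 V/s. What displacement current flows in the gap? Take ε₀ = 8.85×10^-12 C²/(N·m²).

3.66×10^-7 A

C = ε₀A/d = (8.85×10^-12)(0.0156)/(4.53×10^-3) = 3.048×10^-11 F.
I_d = C dV/dt = (3.048×10^-11)(1.20×10^4) = 3.66×10^-7 A.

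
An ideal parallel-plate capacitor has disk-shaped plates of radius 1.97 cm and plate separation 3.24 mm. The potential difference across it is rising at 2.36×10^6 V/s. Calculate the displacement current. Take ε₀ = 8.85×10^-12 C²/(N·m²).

7.86×10^-6 A

The displacement current equals the charging current C dV/dt. With C = ε₀A/d = (8.85×10^-12)(1.219×10^-3)/(3.24×10^-3) = 3.330×10^-12 F, I_d = (3.330×10^-12)(2.36×10^6) = 7.86×10^-6 A.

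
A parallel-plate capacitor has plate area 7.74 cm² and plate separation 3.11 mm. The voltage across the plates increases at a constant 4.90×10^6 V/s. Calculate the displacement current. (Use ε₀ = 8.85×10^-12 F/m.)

E = V/d so dE/dt = (dV/dt)/d = 1.576×10^9 V/(m·s), and I_d = ε₀ A dE/dt = (8.85×10^-12)(7.74×10^-4)(1.576×10^9) = 1.08×10^-5 A.

1.08×10^-5 A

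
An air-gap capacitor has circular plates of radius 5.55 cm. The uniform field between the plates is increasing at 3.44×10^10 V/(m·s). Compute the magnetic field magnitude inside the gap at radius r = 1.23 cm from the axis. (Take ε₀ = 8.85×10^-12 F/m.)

2.35×10^-9 T

Through the whole plate area (πR² = 9.677×10^-3 m²), I_d = ε₀ πR² dE/dt = 2.946×10^-3 A.
∮B·dl = μ₀ I_d,enc with I_d,enc = I_d r²/R² = 1.447×10^-4 A; so B = μ₀ I_d,enc/(2πr) = 2.35×10^-9 T.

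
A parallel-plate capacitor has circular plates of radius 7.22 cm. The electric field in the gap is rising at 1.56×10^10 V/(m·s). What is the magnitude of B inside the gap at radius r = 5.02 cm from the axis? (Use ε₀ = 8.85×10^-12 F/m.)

Total displacement current: I_d = ε₀(πR²)(dE/dt) = (8.85×10^-12)(0.01638)(1.56×10^10) = 2.261×10^-3 A.
An Ampèrian loop of radius r encloses a fraction (r/R)² of I_d. Then B·2πr = μ₀ I_d (r/R)², giving B = μ₀ I_d r/(2πR²) = 4.35×10^-9 T.

4.35×10^-9 T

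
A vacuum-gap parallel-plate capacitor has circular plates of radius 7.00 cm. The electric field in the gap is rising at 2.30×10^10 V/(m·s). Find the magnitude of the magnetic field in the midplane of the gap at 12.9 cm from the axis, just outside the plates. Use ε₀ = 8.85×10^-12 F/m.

4.86×10^-9 T

Total displacement current: I_d = ε₀(πR²)(dE/dt) = (8.85×10^-12)(0.01539)(2.30×10^10) = 3.133×10^-3 A.
With r > R the enclosed displacement current is the full I_d; B = μ₀ I_d / (2πr) = 4.86×10^-9 T.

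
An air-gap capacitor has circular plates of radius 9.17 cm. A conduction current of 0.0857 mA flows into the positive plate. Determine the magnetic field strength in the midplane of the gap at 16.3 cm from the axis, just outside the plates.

1.05×10^-10 T

Between the plates the displacement current equals the wire current: I_d = 0.0857 mA = 8.57×10^-5 A.
Outside the plates the loop encloses all of I_d, so B·2πr = μ₀ I_d and B = 1.05×10^-10 T.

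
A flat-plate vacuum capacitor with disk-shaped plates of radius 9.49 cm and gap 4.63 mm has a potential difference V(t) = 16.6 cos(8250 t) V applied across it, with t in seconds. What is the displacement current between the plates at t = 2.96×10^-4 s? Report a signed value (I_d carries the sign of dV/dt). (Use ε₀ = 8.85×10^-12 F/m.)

dE/dt = (V₀ω/d)·−sin(ωt) with ωt = 2.442 rad: (16.6)(8250)(-0.6439)/(4.63×10^-3) = -1.905×10^7 V/(m·s).
I_d = ε₀ A dE/dt = (8.85×10^-12)(0.02829)(-1.905×10^7) = -4.77×10^-6 A.

-4.77×10^-6 A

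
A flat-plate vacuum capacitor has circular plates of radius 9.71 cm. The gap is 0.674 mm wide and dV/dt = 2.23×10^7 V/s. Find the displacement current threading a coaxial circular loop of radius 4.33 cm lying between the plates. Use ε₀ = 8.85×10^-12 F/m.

I_d = C dV/dt with C = ε₀πR²/d = 3.889×10^-10 F, so I_d = (3.889×10^-10)(2.23×10^7) = 8.672×10^-3 A.
Through an area πr² the displacement current is I_d·(πr²/πR²) = I_d (r/R)² = 1.72×10^-3 A.

1.72×10^-3 A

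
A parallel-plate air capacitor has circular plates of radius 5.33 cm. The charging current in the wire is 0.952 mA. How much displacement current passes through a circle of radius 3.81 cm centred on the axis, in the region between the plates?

4.86×10^-4 A

Between the plates the displacement current equals the wire current: I_d = 0.952 mA = 9.52×10^-4 A.
Since J_d is uniform, the enclosed fraction is (r/R)² = 0.5110, giving I_d,enc = 4.86×10^-4 A.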